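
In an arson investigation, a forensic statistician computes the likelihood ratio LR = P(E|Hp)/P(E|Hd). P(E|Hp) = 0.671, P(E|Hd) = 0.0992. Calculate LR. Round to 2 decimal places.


Likelihood ratio calculation:
LR = P(E|Hp) / P(E|Hd)
LR = 0.671 / 0.0992
LR = 6.76

6.76


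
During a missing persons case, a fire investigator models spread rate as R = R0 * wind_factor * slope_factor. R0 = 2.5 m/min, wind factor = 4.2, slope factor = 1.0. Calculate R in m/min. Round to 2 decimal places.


Fire spread rate calculation:
R = R0 * wind_factor * slope_factor
= 2.5 * 4.2 * 1.0
= 10.5 * 1.0
= 10.50 m/min

10.50


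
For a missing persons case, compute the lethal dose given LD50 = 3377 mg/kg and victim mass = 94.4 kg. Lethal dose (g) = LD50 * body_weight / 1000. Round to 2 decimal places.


Lethal dose calculation:
Lethal dose = LD50 * body_weight / 1000
= 3377 * 94.4 / 1000
= 318788.8 / 1000
= 318.79 g

318.79


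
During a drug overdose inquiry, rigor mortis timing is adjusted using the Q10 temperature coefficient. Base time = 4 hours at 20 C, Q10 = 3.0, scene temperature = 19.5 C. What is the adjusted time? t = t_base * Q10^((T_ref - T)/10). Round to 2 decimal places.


Rigor mortis time adjustment:
Exponent = (T_ref - T_actual) / 10 = (20 - 19.5) / 10 = 0.05
Q10 factor = 3.0^0.05 = 1.05647
t_adjusted = 4 * 1.05647 = 4.23 hours

4.23


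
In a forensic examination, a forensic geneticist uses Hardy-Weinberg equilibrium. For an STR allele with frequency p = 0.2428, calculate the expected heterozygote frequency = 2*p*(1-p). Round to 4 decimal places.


Hardy-Weinberg heterozygote frequency:
q = 1 - p = 1 - 0.2428 = 0.7572
2pq = 2 * 0.2428 * 0.7572 = 0.3677

0.3677


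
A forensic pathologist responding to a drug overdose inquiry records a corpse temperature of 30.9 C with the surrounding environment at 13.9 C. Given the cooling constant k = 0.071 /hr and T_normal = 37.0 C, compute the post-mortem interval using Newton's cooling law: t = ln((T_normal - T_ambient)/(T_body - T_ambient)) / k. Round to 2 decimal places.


Using Newton's law of cooling:
t = ln((T_normal - T_ambient) / (T_body - T_ambient)) / k
T_normal - T_ambient = 23.1
T_body - T_ambient = 17.0
Ratio = 1.358824
ln(ratio) = 0.30662
t = 0.30662 / 0.071 = 4.32 hours

4.32


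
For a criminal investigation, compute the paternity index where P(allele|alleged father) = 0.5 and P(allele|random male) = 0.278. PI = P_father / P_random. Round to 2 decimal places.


Paternity Index calculation:
PI = P(allele|father) / P(allele|random)
PI = 0.5 / 0.278
PI = 1.80

1.80


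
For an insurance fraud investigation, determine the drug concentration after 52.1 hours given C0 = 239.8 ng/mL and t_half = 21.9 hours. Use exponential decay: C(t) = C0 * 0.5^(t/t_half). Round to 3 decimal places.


Drug concentration decay:
Number of half-lives = t / t_half = 52.1 / 21.9 = 2.378995
Decay factor = 0.5^2.378995 = 0.19224327
C(t) = 239.8 * 0.19224327 = 46.100 ng/mL

46.100


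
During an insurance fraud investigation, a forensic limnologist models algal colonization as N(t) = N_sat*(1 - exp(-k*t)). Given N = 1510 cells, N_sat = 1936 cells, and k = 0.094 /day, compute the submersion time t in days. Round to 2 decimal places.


PMSI from diatom colonization curve:
N / N_sat = 1510 / 1936 = 0.779959
1 - N/N_sat = 0.220041
ln(1 - N/N_sat) = -1.513941
t = -ln(1 - N/N_sat) / k = -(-1.513941) / 0.094 = 16.11 days

16.11


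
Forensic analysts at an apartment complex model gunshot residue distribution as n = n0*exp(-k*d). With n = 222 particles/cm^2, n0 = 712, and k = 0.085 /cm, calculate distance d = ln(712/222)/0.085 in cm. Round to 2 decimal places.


GSR distance calculation:
n0/n = 712 / 222 = 3.207207
ln(n0/n) = 1.1654
d = 1.1654 / 0.085 = 13.71 cm

13.71


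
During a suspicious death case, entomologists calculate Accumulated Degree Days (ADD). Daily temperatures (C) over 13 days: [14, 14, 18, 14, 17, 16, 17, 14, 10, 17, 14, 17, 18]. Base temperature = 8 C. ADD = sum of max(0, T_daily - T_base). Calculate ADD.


Computing ADD day by day:
Day 1: max(0, 14 - 8) = 6
Day 2: max(0, 14 - 8) = 6
Day 3: max(0, 18 - 8) = 10
Day 4: max(0, 14 - 8) = 6
Day 5: max(0, 17 - 8) = 9
Day 6: max(0, 16 - 8) = 8
Day 7: max(0, 17 - 8) = 9
Day 8: max(0, 14 - 8) = 6
Day 9: max(0, 10 - 8) = 2
Day 10: max(0, 17 - 8) = 9
Day 11: max(0, 14 - 8) = 6
Day 12: max(0, 17 - 8) = 9
Day 13: max(0, 18 - 8) = 10
Total ADD = 96

96


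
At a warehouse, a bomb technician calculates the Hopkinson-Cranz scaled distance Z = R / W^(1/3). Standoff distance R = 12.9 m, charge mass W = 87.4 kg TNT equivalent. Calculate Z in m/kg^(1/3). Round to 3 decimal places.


Scaled distance calculation:
W^(1/3) = 87.4^(1/3) = 4.437828
Z = R / W^(1/3) = 12.9 / 4.437828
Z = 2.907 m/kg^(1/3)

2.907


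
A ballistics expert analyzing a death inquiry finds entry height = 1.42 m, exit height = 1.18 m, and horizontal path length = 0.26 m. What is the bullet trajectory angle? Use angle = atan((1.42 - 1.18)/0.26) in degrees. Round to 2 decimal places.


Bullet trajectory angle:
Height difference = 1.42 - 1.18 = 0.24 m
angle = atan(0.24 / 0.26)
angle = atan(0.923077)
angle = 42.71 degrees

42.71


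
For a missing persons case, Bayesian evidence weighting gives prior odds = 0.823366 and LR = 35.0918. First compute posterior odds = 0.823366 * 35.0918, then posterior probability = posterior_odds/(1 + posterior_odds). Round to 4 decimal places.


Bayesian evidence evaluation:
Posterior odds = prior_odds * LR = 0.823366 * 35.0918 = 28.89339
Posterior probability = posterior_odds / (1 + posterior_odds)
= 28.89339 / (1 + 28.89339)
= 28.89339 / 29.89339
= 0.9665

0.9665


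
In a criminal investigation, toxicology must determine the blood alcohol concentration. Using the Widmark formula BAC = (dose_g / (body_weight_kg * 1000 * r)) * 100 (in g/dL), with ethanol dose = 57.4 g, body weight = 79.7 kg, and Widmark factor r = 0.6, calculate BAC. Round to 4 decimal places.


Applying the Widmark formula:
BAC = (dose_g / (body_wt * 1000 * r)) * 100
Denominator = 79.7 * 1000 * 0.6 = 47820
BAC = (57.4 / 47820) * 100
BAC = 0.1200 g/dL

0.1200


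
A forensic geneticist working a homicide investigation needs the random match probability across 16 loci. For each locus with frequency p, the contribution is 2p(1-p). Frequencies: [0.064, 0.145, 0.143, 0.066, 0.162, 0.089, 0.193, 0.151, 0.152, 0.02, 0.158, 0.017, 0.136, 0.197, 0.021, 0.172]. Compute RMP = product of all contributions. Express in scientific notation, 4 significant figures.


Computing RMP for 16 loci:
Locus 1: 2 * 0.064 * 0.936 = 0.119808
Locus 2: 2 * 0.145 * 0.855 = 0.24795
Locus 3: 2 * 0.143 * 0.857 = 0.245102
Locus 4: 2 * 0.066 * 0.934 = 0.123288
Locus 5: 2 * 0.162 * 0.838 = 0.271512
Locus 6: 2 * 0.089 * 0.911 = 0.162158
Locus 7: 2 * 0.193 * 0.807 = 0.311502
Locus 8: 2 * 0.151 * 0.849 = 0.256398
Locus 9: 2 * 0.152 * 0.848 = 0.257792
Locus 10: 2 * 0.02 * 0.98 = 0.0392
Locus 11: 2 * 0.158 * 0.842 = 0.266072
Locus 12: 2 * 0.017 * 0.983 = 0.033422
Locus 13: 2 * 0.136 * 0.864 = 0.235008
Locus 14: 2 * 0.197 * 0.803 = 0.316382
Locus 15: 2 * 0.021 * 0.979 = 0.041118
Locus 16: 2 * 0.172 * 0.828 = 0.284832
RMP = 2.470e-13

2.470e-13


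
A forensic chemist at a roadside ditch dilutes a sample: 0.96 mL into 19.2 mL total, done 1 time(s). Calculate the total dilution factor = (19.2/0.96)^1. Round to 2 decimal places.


Dilution factor calculation:
Single dilution = V_total / V_sample = 19.2 / 0.96 ≈ 20
Number of dilutions = 1
Total DF = (19.2 / 0.96)^1 (full precision, rounded at the end) = 20.00

20.00


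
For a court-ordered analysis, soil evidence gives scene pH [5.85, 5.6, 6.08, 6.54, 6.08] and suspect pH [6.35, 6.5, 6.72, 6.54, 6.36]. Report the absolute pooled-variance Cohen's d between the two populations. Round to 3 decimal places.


Pooled-variance Cohen's d for soil pH comparison:
Scene mean = 30.15 / 5 = 6.03
Suspect mean = 32.47 / 5 = 6.494
Scene sample variance s_s^2 = 0.1206
Suspect sample variance s_c^2 = 0.02298
Pooled variance = ((n_s-1)*s_s^2 + (n_c-1)*s_c^2) / (n_s + n_c - 2) = 0.07179
Pooled SD = sqrt(0.07179) = 0.267937
Mean difference = -0.464
|d| = |-0.464| / 0.267937 = 1.732

1.732


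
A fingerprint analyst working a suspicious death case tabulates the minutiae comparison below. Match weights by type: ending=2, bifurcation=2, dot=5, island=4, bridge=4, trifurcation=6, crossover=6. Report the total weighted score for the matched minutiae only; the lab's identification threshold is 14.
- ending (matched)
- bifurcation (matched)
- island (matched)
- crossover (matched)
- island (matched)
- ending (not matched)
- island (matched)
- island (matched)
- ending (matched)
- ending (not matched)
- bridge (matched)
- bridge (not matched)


Weighted minutiae match score:
  ending: matched, +2 (running total 2)
  bifurcation: matched, +2 (running total 4)
  island: matched, +4 (running total 8)
  crossover: matched, +6 (running total 14)
  island: matched, +4 (running total 18)
  ending: not matched, +0
  island: matched, +4 (running total 22)
  island: matched, +4 (running total 26)
  ending: matched, +2 (running total 28)
  ending: not matched, +0
  bridge: matched, +4 (running total 32)
  bridge: not matched, +0
Total score = 32
Threshold = 14; verdict = identification

32


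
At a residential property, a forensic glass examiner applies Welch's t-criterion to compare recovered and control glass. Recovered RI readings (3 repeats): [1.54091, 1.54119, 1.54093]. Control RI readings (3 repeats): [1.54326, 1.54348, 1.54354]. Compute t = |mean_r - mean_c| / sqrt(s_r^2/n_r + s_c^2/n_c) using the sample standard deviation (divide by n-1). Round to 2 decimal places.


Welch's t-criterion for glass RI comparison:
Recovered mean = sum / n_r = 4.62303 / 3 = 1.54101
Control mean = sum / n_c = 4.63028 / 3 = 1.5434267
Recovered sample variance s_r^2 = 2.44e-08
Control sample variance s_c^2 = 2.17333e-08
Welch SE (unpooled) = sqrt(s_r^2/n_r + s_c^2/n_c) = sqrt(8.13333e-09 + 7.24444e-09) = sqrt(1.53778e-08) = 0.000124007
|mean_r - mean_c| = 0.00241667
t = 0.00241667 / 0.000124007 = 19.49

19.49


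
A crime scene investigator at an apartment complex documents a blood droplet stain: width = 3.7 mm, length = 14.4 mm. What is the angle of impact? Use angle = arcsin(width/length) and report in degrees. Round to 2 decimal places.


Blood spatter impact angle calculation:
width / length = 3.7 / 14.4 = 0.256944
angle = arcsin(0.256944)
angle = 14.89 degrees

14.89


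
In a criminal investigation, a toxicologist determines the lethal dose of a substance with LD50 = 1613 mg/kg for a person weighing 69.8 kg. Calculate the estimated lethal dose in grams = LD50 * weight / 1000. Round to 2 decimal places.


Lethal dose calculation:
Lethal dose = LD50 * body_weight / 1000
= 1613 * 69.8 / 1000
= 112587.4 / 1000
= 112.59 g

112.59


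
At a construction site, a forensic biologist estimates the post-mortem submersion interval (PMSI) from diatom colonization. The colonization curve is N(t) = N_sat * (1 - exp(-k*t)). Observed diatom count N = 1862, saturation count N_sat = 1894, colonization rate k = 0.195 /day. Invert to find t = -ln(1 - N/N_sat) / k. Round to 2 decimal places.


PMSI from diatom colonization curve:
N / N_sat = 1862 / 1894 = 0.983105
1 - N/N_sat = 0.016895
ln(1 - N/N_sat) = -4.080738
t = -ln(1 - N/N_sat) / k = -(-4.080738) / 0.195 = 20.93 days

20.93


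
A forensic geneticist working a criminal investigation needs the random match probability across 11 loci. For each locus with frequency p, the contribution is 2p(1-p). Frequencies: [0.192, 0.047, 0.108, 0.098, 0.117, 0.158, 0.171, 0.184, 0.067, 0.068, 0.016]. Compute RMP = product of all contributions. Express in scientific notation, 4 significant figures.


Computing RMP for 11 loci:
Locus 1: 2 * 0.192 * 0.808 = 0.310272
Locus 2: 2 * 0.047 * 0.953 = 0.089582
Locus 3: 2 * 0.108 * 0.892 = 0.192672
Locus 4: 2 * 0.098 * 0.902 = 0.176792
Locus 5: 2 * 0.117 * 0.883 = 0.206622
Locus 6: 2 * 0.158 * 0.842 = 0.266072
Locus 7: 2 * 0.171 * 0.829 = 0.283518
Locus 8: 2 * 0.184 * 0.816 = 0.300288
Locus 9: 2 * 0.067 * 0.933 = 0.125022
Locus 10: 2 * 0.068 * 0.932 = 0.126752
Locus 11: 2 * 0.016 * 0.984 = 0.031488
RMP = 2.211e-09

2.211e-09


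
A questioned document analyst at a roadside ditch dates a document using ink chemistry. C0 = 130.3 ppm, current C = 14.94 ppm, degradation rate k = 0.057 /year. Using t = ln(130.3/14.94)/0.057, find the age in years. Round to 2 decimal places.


Document age estimation:
C0/C = 130.3 / 14.94 = 8.721553
ln(C0/C) = 2.165797
t = 2.165797 / 0.057 = 38.00 years

38.00


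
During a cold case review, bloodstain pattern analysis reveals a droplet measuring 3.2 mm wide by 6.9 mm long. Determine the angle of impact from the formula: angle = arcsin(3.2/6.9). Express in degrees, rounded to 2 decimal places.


Blood spatter impact angle calculation:
width / length = 3.2 / 6.9 = 0.463768
angle = arcsin(0.463768)
angle = 27.63 degrees

27.63


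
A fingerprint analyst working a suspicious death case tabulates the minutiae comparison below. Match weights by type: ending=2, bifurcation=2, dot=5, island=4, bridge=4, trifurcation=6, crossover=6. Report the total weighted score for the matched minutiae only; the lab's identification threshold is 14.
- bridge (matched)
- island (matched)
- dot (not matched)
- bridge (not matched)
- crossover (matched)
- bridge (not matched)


Weighted minutiae match score:
  bridge: matched, +4 (running total 4)
  island: matched, +4 (running total 8)
  dot: not matched, +0
  bridge: not matched, +0
  crossover: matched, +6 (running total 14)
  bridge: not matched, +0
Total score = 14
Threshold = 14; verdict = identification

14


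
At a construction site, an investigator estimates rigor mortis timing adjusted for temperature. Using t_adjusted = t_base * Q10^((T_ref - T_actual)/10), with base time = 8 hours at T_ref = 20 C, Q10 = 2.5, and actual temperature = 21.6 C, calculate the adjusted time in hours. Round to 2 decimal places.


Rigor mortis time adjustment:
Exponent = (T_ref - T_actual) / 10 = (20 - 21.6) / 10 = -0.16
Q10 factor = 2.5^-0.16 = 0.86363
t_adjusted = 8 * 0.86363 = 6.91 hours

6.91


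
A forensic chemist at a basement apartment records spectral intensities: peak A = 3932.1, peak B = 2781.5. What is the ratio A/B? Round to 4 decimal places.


Spectral peak ratio:
Peak A = 3932.1 counts
Peak B = 2781.5 counts
Ratio = 3932.1 / 2781.5 = 1.4137

1.4137


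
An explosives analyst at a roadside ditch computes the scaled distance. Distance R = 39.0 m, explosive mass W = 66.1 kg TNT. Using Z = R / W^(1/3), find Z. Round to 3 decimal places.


Scaled distance calculation:
W^(1/3) = 66.1^(1/3) = 4.04328
Z = R / W^(1/3) = 39.0 / 4.04328
Z = 9.646 m/kg^(1/3)

9.646


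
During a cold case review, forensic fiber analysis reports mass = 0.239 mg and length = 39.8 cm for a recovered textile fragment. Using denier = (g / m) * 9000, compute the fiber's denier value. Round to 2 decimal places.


Denier calculation:
Mass in grams = 0.239 mg / 1000 = 0.000239 g
Length in meters = 39.8 cm / 100 = 0.398 m
Linear density = mass / length = 0.000239 / 0.398 = 0.0006005 g/m
Denier = (g/m) * 9000 = 0.0006005 * 9000 = 5.40

5.40


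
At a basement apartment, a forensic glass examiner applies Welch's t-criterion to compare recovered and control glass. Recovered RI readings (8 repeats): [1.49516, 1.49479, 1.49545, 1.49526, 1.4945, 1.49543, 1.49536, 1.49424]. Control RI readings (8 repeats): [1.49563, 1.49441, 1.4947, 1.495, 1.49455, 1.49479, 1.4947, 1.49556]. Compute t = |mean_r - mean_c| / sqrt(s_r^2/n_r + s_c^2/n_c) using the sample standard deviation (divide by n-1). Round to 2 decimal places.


Welch's t-criterion for glass RI comparison:
Recovered mean = sum / n_r = 11.96019 / 8 = 1.4950238
Control mean = sum / n_c = 11.95934 / 8 = 1.4949175
Recovered sample variance s_r^2 = 2.11055e-07
Control sample variance s_c^2 = 2.04393e-07
Welch SE (unpooled) = sqrt(s_r^2/n_r + s_c^2/n_c) = sqrt(2.63819e-08 + 2.55491e-08) = sqrt(5.1931e-08) = 0.000227884
|mean_r - mean_c| = 0.00010625
t = 0.00010625 / 0.000227884 = 0.47

0.47


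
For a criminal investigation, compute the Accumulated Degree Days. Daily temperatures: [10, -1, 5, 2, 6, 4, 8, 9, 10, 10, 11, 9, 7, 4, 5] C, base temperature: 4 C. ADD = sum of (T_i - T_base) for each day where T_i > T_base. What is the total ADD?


Computing ADD day by day:
Day 1: max(0, 10 - 4) = 6
Day 2: max(0, -1 - 4) = 0
Day 3: max(0, 5 - 4) = 1
Day 4: max(0, 2 - 4) = 0
Day 5: max(0, 6 - 4) = 2
Day 6: max(0, 4 - 4) = 0
Day 7: max(0, 8 - 4) = 4
Day 8: max(0, 9 - 4) = 5
Day 9: max(0, 10 - 4) = 6
Day 10: max(0, 10 - 4) = 6
Day 11: max(0, 11 - 4) = 7
Day 12: max(0, 9 - 4) = 5
Day 13: max(0, 7 - 4) = 3
Day 14: max(0, 4 - 4) = 0
Day 15: max(0, 5 - 4) = 1
Total ADD = 46

46


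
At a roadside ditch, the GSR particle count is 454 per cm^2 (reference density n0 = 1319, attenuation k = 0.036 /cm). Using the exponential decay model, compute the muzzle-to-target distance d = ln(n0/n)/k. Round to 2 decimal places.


GSR distance calculation:
n0/n = 1319 / 454 = 2.905286
ln(n0/n) = 1.066532
d = 1.066532 / 0.036 = 29.63 cm

29.63


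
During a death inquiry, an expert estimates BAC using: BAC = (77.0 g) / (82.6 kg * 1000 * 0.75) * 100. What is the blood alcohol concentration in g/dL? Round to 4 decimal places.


Applying the Widmark formula:
BAC = (dose_g / (body_wt * 1000 * r)) * 100
Denominator = 82.6 * 1000 * 0.75 = 61950
BAC = (77.0 / 61950) * 100
BAC = 0.1243 g/dL

0.1243


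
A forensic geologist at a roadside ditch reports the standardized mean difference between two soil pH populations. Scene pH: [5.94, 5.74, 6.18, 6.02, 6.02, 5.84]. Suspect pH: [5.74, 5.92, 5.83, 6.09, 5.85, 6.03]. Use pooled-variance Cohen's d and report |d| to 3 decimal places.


Pooled-variance Cohen's d for soil pH comparison:
Scene mean = 35.74 / 6 = 5.956667
Suspect mean = 35.46 / 6 = 5.91
Scene sample variance s_s^2 = 0.023747
Suspect sample variance s_c^2 = 0.01716
Pooled variance = ((n_s-1)*s_s^2 + (n_c-1)*s_c^2) / (n_s + n_c - 2) = 0.020453
Pooled SD = sqrt(0.020453) = 0.143014
Mean difference = 0.046667
|d| = |0.046667| / 0.143014 = 0.326

0.326


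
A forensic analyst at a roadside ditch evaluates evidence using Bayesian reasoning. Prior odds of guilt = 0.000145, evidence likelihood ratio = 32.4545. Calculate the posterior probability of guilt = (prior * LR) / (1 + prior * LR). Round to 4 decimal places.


Bayesian evidence evaluation:
Posterior odds = prior_odds * LR = 0.000145 * 32.4545 = 0.004705903
Posterior probability = posterior_odds / (1 + posterior_odds)
= 0.004705903 / (1 + 0.004705903)
= 0.004705903 / 1.004705903
= 0.0047

0.0047


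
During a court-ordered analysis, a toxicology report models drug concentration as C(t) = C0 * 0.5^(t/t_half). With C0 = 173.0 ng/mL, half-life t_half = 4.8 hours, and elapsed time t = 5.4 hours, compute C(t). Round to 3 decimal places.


Drug concentration decay:
Number of half-lives = t / t_half = 5.4 / 4.8 = 1.125
Decay factor = 0.5^1.125 = 0.45850202
C(t) = 173.0 * 0.45850202 = 79.321 ng/mL

79.321


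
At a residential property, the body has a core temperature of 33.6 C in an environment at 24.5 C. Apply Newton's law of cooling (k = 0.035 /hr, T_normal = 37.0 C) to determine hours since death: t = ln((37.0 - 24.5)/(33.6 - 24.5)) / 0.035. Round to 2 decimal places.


Using Newton's law of cooling:
t = ln((T_normal - T_ambient) / (T_body - T_ambient)) / k
T_normal - T_ambient = 12.5
T_body - T_ambient = 9.1
Ratio = 1.373626
ln(ratio) = 0.317454
t = 0.317454 / 0.035 = 9.07 hours

9.07


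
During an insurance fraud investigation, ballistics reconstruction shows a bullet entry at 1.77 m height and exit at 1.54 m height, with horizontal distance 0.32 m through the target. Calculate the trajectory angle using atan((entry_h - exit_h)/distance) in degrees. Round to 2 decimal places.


Bullet trajectory angle:
Height difference = 1.77 - 1.54 = 0.23 m
angle = atan(0.23 / 0.32)
angle = atan(0.71875)
angle = 35.71 degrees

35.71


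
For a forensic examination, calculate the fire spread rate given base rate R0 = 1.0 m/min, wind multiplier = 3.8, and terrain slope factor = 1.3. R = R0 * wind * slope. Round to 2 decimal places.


Fire spread rate calculation:
R = R0 * wind_factor * slope_factor
= 1.0 * 3.8 * 1.3
= 3.8 * 1.3
= 4.94 m/min

4.94


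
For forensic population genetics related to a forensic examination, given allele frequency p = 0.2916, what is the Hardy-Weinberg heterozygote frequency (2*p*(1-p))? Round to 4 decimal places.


Hardy-Weinberg heterozygote frequency:
q = 1 - p = 1 - 0.2916 = 0.7084
2pq = 2 * 0.2916 * 0.7084 = 0.4131

0.4131


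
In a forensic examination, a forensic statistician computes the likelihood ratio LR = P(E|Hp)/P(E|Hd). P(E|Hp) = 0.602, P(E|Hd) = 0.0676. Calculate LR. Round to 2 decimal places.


Likelihood ratio calculation:
LR = P(E|Hp) / P(E|Hd)
LR = 0.602 / 0.0676
LR = 8.91

8.91


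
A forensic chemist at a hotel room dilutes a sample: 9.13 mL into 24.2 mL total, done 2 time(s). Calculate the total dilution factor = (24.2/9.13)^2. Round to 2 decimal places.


Dilution factor calculation:
Single dilution = V_total / V_sample = 24.2 / 9.13 ≈ 2.650602
Number of dilutions = 2
Total DF = (24.2 / 9.13)^2 (full precision, rounded at the end) = 7.03

7.03


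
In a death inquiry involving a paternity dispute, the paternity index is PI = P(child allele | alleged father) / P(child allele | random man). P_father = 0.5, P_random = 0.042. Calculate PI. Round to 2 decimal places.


Paternity Index calculation:
PI = P(allele|father) / P(allele|random)
PI = 0.5 / 0.042
PI = 11.90

11.90


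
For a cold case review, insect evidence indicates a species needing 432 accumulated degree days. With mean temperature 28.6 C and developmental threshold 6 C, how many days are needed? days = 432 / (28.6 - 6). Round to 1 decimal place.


Insect development time:
Effective temperature = avg_temp - T_base = 28.6 - 6 = 22.6 C
Days = ADD / effective_temp = 432 / 22.6 = 19.1 days

19.1


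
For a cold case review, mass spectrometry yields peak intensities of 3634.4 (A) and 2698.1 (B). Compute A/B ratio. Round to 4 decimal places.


Spectral peak ratio:
Peak A = 3634.4 counts
Peak B = 2698.1 counts
Ratio = 3634.4 / 2698.1 = 1.3470

1.3470


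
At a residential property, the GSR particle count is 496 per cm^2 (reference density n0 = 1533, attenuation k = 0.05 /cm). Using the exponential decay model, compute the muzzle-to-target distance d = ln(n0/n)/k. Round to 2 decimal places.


GSR distance calculation:
n0/n = 1533 / 496 = 3.090726
ln(n0/n) = 1.128406
d = 1.128406 / 0.05 = 22.57 cm

22.57


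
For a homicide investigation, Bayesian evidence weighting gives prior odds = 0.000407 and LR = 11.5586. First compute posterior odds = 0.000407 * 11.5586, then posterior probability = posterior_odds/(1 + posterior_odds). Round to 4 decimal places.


Bayesian evidence evaluation:
Posterior odds = prior_odds * LR = 0.000407 * 11.5586 = 0.00470435
Posterior probability = posterior_odds / (1 + posterior_odds)
= 0.00470435 / (1 + 0.00470435)
= 0.00470435 / 1.00470435
= 0.0047

0.0047


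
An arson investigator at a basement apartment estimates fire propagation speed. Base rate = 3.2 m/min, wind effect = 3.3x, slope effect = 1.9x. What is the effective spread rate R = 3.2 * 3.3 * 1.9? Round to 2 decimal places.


Fire spread rate calculation:
R = R0 * wind_factor * slope_factor
= 3.2 * 3.3 * 1.9
= 10.56 * 1.9
= 20.06 m/min

20.06


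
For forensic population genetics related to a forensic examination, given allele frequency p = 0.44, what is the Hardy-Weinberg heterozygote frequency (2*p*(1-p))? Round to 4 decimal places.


Hardy-Weinberg heterozygote frequency:
q = 1 - p = 1 - 0.44 = 0.56
2pq = 2 * 0.44 * 0.56 = 0.4928

0.4928


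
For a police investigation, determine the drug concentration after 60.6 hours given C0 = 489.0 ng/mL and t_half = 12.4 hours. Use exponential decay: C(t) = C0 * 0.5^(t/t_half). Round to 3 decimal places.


Drug concentration decay:
Number of half-lives = t / t_half = 60.6 / 12.4 = 4.887097
Decay factor = 0.5^4.887097 = 0.03379381
C(t) = 489.0 * 0.03379381 = 16.525 ng/mL

16.525


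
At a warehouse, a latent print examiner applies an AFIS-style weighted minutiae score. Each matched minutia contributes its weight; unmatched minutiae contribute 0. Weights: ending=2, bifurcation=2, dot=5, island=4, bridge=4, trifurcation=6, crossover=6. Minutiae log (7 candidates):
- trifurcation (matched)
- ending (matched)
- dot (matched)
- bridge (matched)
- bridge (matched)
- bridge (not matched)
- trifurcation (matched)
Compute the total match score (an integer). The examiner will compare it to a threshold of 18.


Weighted minutiae match score:
  trifurcation: matched, +6 (running total 6)
  ending: matched, +2 (running total 8)
  dot: matched, +5 (running total 13)
  bridge: matched, +4 (running total 17)
  bridge: matched, +4 (running total 21)
  bridge: not matched, +0
  trifurcation: matched, +6 (running total 27)
Total score = 27
Threshold = 18; verdict = identification

27


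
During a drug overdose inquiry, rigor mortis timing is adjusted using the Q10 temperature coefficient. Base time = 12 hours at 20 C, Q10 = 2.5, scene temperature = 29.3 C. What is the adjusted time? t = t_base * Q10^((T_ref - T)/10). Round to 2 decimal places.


Rigor mortis time adjustment:
Exponent = (T_ref - T_actual) / 10 = (20 - 29.3) / 10 = -0.93
Q10 factor = 2.5^-0.93 = 0.4265
t_adjusted = 12 * 0.4265 = 5.12 hours

5.12


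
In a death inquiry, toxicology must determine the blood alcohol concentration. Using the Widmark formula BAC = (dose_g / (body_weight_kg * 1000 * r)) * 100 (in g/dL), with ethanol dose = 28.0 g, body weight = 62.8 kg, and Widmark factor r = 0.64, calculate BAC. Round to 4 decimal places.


Applying the Widmark formula:
BAC = (dose_g / (body_wt * 1000 * r)) * 100
Denominator = 62.8 * 1000 * 0.64 = 40192
BAC = (28.0 / 40192) * 100
BAC = 0.0697 g/dL

0.0697


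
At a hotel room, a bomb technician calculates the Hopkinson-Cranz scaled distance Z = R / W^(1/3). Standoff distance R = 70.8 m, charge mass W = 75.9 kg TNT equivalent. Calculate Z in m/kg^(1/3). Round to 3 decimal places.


Scaled distance calculation:
W^(1/3) = 75.9^(1/3) = 4.233965
Z = R / W^(1/3) = 70.8 / 4.233965
Z = 16.722 m/kg^(1/3)

16.722


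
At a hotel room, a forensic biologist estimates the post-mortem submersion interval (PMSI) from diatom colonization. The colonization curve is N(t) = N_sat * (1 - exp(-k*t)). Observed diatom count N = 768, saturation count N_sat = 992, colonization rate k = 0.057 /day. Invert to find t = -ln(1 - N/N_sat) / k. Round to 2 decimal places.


PMSI from diatom colonization curve:
N / N_sat = 768 / 992 = 0.774194
1 - N/N_sat = 0.225806
ln(1 - N/N_sat) = -1.488079
t = -ln(1 - N/N_sat) / k = -(-1.488079) / 0.057 = 26.11 days

26.11


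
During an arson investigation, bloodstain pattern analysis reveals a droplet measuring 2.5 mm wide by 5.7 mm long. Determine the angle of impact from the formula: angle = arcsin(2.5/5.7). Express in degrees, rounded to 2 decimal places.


Blood spatter impact angle calculation:
width / length = 2.5 / 5.7 = 0.438596
angle = arcsin(0.438596)
angle = 26.01 degrees

26.01


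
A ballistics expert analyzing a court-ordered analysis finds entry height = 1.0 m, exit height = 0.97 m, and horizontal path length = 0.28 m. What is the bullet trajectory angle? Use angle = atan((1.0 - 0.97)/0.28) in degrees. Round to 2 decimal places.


Bullet trajectory angle:
Height difference = 1.0 - 0.97 = 0.03 m
angle = atan(0.03 / 0.28)
angle = atan(0.107143)
angle = 6.12 degrees

6.12


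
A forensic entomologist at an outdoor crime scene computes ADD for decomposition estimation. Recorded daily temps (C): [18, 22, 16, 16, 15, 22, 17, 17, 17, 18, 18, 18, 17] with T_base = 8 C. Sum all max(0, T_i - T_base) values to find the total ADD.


Computing ADD day by day:
Day 1: max(0, 18 - 8) = 10
Day 2: max(0, 22 - 8) = 14
Day 3: max(0, 16 - 8) = 8
Day 4: max(0, 16 - 8) = 8
Day 5: max(0, 15 - 8) = 7
Day 6: max(0, 22 - 8) = 14
Day 7: max(0, 17 - 8) = 9
Day 8: max(0, 17 - 8) = 9
Day 9: max(0, 17 - 8) = 9
Day 10: max(0, 18 - 8) = 10
Day 11: max(0, 18 - 8) = 10
Day 12: max(0, 18 - 8) = 10
Day 13: max(0, 17 - 8) = 9
Total ADD = 127

127


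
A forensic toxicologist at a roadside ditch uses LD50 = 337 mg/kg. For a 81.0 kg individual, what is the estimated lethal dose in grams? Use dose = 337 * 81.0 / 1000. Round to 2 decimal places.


Lethal dose calculation:
Lethal dose = LD50 * body_weight / 1000
= 337 * 81.0 / 1000
= 27297 / 1000
= 27.30 g

27.30


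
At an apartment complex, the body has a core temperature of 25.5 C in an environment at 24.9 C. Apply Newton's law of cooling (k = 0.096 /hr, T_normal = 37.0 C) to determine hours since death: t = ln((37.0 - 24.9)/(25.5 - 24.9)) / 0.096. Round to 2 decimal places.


Using Newton's law of cooling:
t = ln((T_normal - T_ambient) / (T_body - T_ambient)) / k
T_normal - T_ambient = 12.1
T_body - T_ambient = 0.6
Ratio = 20.166667
ln(ratio) = 3.004031
t = 3.004031 / 0.096 = 31.29 hours

31.29


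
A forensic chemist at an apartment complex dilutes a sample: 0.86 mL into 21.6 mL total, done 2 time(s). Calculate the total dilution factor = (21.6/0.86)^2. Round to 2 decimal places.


Dilution factor calculation:
Single dilution = V_total / V_sample = 21.6 / 0.86 ≈ 25.116279
Number of dilutions = 2
Total DF = (21.6 / 0.86)^2 (full precision, rounded at the end) = 630.83

630.83


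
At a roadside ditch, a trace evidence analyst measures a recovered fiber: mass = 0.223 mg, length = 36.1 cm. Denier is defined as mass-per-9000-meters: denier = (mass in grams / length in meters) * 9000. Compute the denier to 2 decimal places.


Denier calculation:
Mass in grams = 0.223 mg / 1000 = 0.000223 g
Length in meters = 36.1 cm / 100 = 0.361 m
Linear density = mass / length = 0.000223 / 0.361 = 0.00061773 g/m
Denier = (g/m) * 9000 = 0.00061773 * 9000 = 5.56

5.56


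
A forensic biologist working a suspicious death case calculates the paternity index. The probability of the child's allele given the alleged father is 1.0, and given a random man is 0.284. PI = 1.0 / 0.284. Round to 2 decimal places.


Paternity Index calculation:
PI = P(allele|father) / P(allele|random)
PI = 1.0 / 0.284
PI = 3.52

3.52


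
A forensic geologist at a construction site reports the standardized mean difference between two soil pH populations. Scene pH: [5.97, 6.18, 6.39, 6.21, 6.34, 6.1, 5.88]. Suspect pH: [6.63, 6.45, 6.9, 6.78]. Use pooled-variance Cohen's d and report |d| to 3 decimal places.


Pooled-variance Cohen's d for soil pH comparison:
Scene mean = 43.07 / 7 = 6.152857
Suspect mean = 26.76 / 4 = 6.69
Scene sample variance s_s^2 = 0.034324
Suspect sample variance s_c^2 = 0.0378
Pooled variance = ((n_s-1)*s_s^2 + (n_c-1)*s_c^2) / (n_s + n_c - 2) = 0.035483
Pooled SD = sqrt(0.035483) = 0.188369
Mean difference = -0.537143
|d| = |-0.537143| / 0.188369 = 2.852

2.852


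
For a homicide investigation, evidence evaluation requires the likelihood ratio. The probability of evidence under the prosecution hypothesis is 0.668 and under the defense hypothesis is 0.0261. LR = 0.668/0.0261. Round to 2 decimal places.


Likelihood ratio calculation:
LR = P(E|Hp) / P(E|Hd)
LR = 0.668 / 0.0261
LR = 25.59

25.59


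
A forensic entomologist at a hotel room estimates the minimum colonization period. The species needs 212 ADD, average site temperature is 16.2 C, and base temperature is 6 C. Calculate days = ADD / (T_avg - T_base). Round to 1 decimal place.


Insect development time:
Effective temperature = avg_temp - T_base = 16.2 - 6 = 10.2 C
Days = ADD / effective_temp = 212 / 10.2 = 20.8 days

20.8


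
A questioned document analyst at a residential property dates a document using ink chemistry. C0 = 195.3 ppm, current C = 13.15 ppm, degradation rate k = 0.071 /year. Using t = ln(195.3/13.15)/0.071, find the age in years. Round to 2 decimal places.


Document age estimation:
C0/C = 195.3 / 13.15 = 14.851711
ln(C0/C) = 2.698115
t = 2.698115 / 0.071 = 38.00 years

38.00


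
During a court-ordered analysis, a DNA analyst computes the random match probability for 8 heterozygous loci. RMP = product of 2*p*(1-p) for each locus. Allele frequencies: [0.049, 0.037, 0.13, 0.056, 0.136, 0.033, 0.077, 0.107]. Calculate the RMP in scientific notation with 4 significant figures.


Computing RMP for 8 loci:
Locus 1: 2 * 0.049 * 0.951 = 0.093198
Locus 2: 2 * 0.037 * 0.963 = 0.071262
Locus 3: 2 * 0.13 * 0.87 = 0.2262
Locus 4: 2 * 0.056 * 0.944 = 0.105728
Locus 5: 2 * 0.136 * 0.864 = 0.235008
Locus 6: 2 * 0.033 * 0.967 = 0.063822
Locus 7: 2 * 0.077 * 0.923 = 0.142142
Locus 8: 2 * 0.107 * 0.893 = 0.191102
RMP = 6.471e-08

6.471e-08


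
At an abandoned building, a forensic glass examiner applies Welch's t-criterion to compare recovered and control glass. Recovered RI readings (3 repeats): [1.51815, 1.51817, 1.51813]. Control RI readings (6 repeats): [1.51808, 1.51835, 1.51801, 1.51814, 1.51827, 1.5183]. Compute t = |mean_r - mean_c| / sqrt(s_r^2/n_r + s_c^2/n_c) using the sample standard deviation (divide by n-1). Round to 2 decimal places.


Welch's t-criterion for glass RI comparison:
Recovered mean = sum / n_r = 4.55445 / 3 = 1.51815
Control mean = sum / n_c = 9.10915 / 6 = 1.5181917
Recovered sample variance s_r^2 = 4e-10
Control sample variance s_c^2 = 1.82167e-08
Welch SE (unpooled) = sqrt(s_r^2/n_r + s_c^2/n_c) = sqrt(1.33333e-10 + 3.03611e-09) = sqrt(3.16944e-09) = 5.62978e-05
|mean_r - mean_c| = 4.16667e-05
t = 4.16667e-05 / 5.62978e-05 = 0.74

0.74


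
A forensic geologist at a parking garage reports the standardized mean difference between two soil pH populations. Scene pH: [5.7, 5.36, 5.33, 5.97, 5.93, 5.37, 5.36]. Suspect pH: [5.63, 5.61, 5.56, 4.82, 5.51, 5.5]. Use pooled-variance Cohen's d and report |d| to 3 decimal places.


Pooled-variance Cohen's d for soil pH comparison:
Scene mean = 39.02 / 7 = 5.574286
Suspect mean = 32.63 / 6 = 5.438333
Scene sample variance s_s^2 = 0.082029
Suspect sample variance s_c^2 = 0.094457
Pooled variance = ((n_s-1)*s_s^2 + (n_c-1)*s_c^2) / (n_s + n_c - 2) = 0.087678
Pooled SD = sqrt(0.087678) = 0.296105
Mean difference = 0.135952
|d| = |0.135952| / 0.296105 = 0.459

0.459


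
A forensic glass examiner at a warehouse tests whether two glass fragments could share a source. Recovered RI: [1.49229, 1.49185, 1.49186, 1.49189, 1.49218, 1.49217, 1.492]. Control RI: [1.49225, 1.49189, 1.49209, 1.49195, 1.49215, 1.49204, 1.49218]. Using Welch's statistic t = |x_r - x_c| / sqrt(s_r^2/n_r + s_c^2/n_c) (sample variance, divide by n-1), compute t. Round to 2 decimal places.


Welch's t-criterion for glass RI comparison:
Recovered mean = sum / n_r = 10.44424 / 7 = 1.4920343
Control mean = sum / n_c = 10.44455 / 7 = 1.4920786
Recovered sample variance s_r^2 = 3.18952e-08
Control sample variance s_c^2 = 1.64143e-08
Welch SE (unpooled) = sqrt(s_r^2/n_r + s_c^2/n_c) = sqrt(4.55646e-09 + 2.3449e-09) = sqrt(6.90136e-09) = 8.30744e-05
|mean_r - mean_c| = 4.42857e-05
t = 4.42857e-05 / 8.30744e-05 = 0.53

0.53


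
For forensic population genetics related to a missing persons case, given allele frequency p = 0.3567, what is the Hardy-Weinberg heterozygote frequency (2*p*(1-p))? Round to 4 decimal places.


Hardy-Weinberg heterozygote frequency:
q = 1 - p = 1 - 0.3567 = 0.6433
2pq = 2 * 0.3567 * 0.6433 = 0.4589

0.4589


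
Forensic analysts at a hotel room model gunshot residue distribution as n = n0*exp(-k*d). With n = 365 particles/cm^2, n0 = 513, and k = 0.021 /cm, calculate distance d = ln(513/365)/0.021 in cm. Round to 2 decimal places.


GSR distance calculation:
n0/n = 513 / 365 = 1.405479
ln(n0/n) = 0.340378
d = 0.340378 / 0.021 = 16.21 cm

16.21


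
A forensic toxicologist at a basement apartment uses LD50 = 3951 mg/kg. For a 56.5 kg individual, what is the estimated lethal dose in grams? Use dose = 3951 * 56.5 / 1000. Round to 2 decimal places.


Lethal dose calculation:
Lethal dose = LD50 * body_weight / 1000
= 3951 * 56.5 / 1000
= 223231.5 / 1000
= 223.23 g

223.23


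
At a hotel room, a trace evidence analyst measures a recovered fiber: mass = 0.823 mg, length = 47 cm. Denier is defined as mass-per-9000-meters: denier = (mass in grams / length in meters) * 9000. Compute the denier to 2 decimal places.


Denier calculation:
Mass in grams = 0.823 mg / 1000 = 0.000823 g
Length in meters = 47 cm / 100 = 0.47 m
Linear density = mass / length = 0.000823 / 0.47 = 0.00175106 g/m
Denier = (g/m) * 9000 = 0.00175106 * 9000 = 15.76

15.76


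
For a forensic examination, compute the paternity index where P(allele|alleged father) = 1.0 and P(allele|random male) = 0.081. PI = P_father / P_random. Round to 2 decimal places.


Paternity Index calculation:
PI = P(allele|father) / P(allele|random)
PI = 1.0 / 0.081
PI = 12.35

12.35


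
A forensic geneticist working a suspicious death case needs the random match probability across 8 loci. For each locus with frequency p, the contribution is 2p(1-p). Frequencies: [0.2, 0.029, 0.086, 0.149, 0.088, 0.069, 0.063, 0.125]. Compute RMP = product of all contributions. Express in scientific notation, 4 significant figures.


Computing RMP for 8 loci:
Locus 1: 2 * 0.2 * 0.8 = 0.32
Locus 2: 2 * 0.029 * 0.971 = 0.056318
Locus 3: 2 * 0.086 * 0.914 = 0.157208
Locus 4: 2 * 0.149 * 0.851 = 0.253598
Locus 5: 2 * 0.088 * 0.912 = 0.160512
Locus 6: 2 * 0.069 * 0.931 = 0.128478
Locus 7: 2 * 0.063 * 0.937 = 0.118062
Locus 8: 2 * 0.125 * 0.875 = 0.21875
RMP = 3.827e-07

3.827e-07


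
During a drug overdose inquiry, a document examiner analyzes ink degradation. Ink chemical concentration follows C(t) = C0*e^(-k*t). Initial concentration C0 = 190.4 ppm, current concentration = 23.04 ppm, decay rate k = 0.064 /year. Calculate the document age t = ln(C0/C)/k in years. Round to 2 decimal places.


Document age estimation:
C0/C = 190.4 / 23.04 = 8.263889
ln(C0/C) = 2.111895
t = 2.111895 / 0.064 = 33.00 years

33.00


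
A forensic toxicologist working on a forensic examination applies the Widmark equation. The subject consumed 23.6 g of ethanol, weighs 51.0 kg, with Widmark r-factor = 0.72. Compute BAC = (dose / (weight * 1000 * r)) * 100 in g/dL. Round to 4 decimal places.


Applying the Widmark formula:
BAC = (dose_g / (body_wt * 1000 * r)) * 100
Denominator = 51.0 * 1000 * 0.72 = 36720
BAC = (23.6 / 36720) * 100
BAC = 0.0643 g/dL

0.0643


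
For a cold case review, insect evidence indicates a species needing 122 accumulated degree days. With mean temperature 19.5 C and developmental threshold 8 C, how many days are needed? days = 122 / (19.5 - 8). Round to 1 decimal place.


Insect development time:
Effective temperature = avg_temp - T_base = 19.5 - 8 = 11.5 C
Days = ADD / effective_temp = 122 / 11.5 = 10.6 days

10.6


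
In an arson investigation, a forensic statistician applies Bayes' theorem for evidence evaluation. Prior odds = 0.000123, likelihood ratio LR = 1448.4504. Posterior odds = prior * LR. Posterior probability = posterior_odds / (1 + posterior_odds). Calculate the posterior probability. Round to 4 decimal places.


Bayesian evidence evaluation:
Posterior odds = prior_odds * LR = 0.000123 * 1448.4504 = 0.1781594
Posterior probability = posterior_odds / (1 + posterior_odds)
= 0.1781594 / (1 + 0.1781594)
= 0.1781594 / 1.1781594
= 0.1512

0.1512


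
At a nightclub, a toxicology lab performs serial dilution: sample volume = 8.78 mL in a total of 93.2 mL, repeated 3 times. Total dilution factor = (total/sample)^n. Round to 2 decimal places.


Dilution factor calculation:
Single dilution = V_total / V_sample = 93.2 / 8.78 ≈ 10.615034
Number of dilutions = 3
Total DF = (93.2 / 8.78)^3 (full precision, rounded at the end) = 1196.09

1196.09


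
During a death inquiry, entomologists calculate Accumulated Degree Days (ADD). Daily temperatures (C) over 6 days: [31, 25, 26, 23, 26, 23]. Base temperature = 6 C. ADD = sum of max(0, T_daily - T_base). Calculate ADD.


Computing ADD day by day:
Day 1: max(0, 31 - 6) = 25
Day 2: max(0, 25 - 6) = 19
Day 3: max(0, 26 - 6) = 20
Day 4: max(0, 23 - 6) = 17
Day 5: max(0, 26 - 6) = 20
Day 6: max(0, 23 - 6) = 17
Total ADD = 118

118
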